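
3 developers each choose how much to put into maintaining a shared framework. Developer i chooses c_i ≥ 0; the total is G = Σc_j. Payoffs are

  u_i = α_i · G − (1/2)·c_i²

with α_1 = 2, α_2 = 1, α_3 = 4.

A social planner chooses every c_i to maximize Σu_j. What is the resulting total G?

21

Planner FOC: ∂(Σu_j)/∂c_i = (Σα_j) − c_i = 0, so c_i^SO = Σα_j = 7 for every i; G^SO = 21.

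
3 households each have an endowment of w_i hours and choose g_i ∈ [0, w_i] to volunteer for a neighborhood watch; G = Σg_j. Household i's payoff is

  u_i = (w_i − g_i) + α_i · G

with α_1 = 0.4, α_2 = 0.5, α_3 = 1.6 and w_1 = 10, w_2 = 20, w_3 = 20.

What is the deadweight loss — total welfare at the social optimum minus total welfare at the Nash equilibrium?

45

∂u_i/∂g_i = α_i − 1, so household i contributes w_i if α_i > 1, else 0.
α_i > 1 for i ∈ {3}; NE contributions (0, 0, 20), G = 20.
W^NE = Σw_i − G^NE + (Σα_i)·G^NE = 50 + 1.5·20 = 80.
Planner: ∂(Σu_j)/∂g_i = Σα_j − 1 = 1.5 > 0, so everyone contributes w_i; G^SO = 50, W^SO = 50 + 1.5·50 = 125.
Deadweight loss = 45.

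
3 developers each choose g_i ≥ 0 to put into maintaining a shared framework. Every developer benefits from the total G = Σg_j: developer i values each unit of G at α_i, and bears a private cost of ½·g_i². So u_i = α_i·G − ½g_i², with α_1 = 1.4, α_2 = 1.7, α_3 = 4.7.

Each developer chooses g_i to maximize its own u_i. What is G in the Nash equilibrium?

Developer i's FOC: ∂u_i/∂g_i = α_i − g_i = 0, so g_i* = α_i.
NE contributions = (1.4, 1.7, 4.7); G = 7.8.

7.8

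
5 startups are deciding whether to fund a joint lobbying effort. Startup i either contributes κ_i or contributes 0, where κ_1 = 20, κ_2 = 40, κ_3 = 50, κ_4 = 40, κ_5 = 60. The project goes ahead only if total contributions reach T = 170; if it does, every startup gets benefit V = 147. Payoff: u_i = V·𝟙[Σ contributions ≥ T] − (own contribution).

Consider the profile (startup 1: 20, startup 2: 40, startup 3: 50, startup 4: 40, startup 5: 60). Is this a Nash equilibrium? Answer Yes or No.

No

Total = 210 ≥ 170: provided.
Startup 1 (pledges 20, payoff 127): dropping to 0 → total 190, payoff 147. Profitable deviation.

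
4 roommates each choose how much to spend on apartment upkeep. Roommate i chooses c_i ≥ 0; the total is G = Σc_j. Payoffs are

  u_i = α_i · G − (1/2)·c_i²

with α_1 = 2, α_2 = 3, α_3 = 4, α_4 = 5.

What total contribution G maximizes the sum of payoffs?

Planner FOC: ∂(Σu_j)/∂c_i = (Σα_j) − c_i = 0, so c_i^SO = Σα_j = 14 for every i; G^SO = 56.

56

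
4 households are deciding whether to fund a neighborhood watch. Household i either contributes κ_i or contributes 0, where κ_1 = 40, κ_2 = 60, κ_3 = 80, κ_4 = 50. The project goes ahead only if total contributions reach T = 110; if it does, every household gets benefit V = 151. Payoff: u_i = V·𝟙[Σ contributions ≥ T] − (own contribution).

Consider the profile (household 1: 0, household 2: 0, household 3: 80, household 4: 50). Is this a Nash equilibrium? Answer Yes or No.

Yes

Total = 130 ≥ 110: provided.
Household 1 (pledges 0, payoff 151): pledging 40 → total 170, payoff 111. No gain.
Household 2 (pledges 0, payoff 151): pledging 60 → total 190, payoff 91. No gain.
Household 3 (pledges 80, payoff 71): dropping to 0 → total 50, payoff 0. No gain.
Household 4 (pledges 50, payoff 101): dropping to 0 → total 80, payoff 0. No gain.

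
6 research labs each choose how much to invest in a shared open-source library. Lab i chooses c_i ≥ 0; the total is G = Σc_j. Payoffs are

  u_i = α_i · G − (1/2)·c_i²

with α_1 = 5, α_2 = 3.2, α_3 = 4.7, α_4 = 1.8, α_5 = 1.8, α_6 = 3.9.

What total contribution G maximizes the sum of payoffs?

122.4

Planner FOC: ∂(Σu_j)/∂c_i = (Σα_j) − c_i = 0, so c_i^SO = Σα_j = 20.4 for every i; G^SO = 122.4.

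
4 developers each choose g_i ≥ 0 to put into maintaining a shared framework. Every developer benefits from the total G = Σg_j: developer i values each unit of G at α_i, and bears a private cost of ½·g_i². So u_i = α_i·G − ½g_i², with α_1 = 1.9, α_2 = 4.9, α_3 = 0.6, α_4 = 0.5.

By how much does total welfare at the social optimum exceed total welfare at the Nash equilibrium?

76.525

Developer i's FOC: ∂u_i/∂g_i = α_i − g_i = 0, so g_i* = α_i.
NE contributions = (1.9, 4.9, 0.6, 0.5); G = 7.9.
W^NE = (Σα)·G − ½Σα_i² = 7.9² − ½·28.23 = 48.295.
Planner sets g_i = Σα_j = 7.9 for every i, so G^SO = 4·7.9 = 31.6.
W^SO = (Σα)·G^SO − ½·4·(Σα)² = (4/2)·7.9² = 124.82.
Deadweight loss = W^SO − W^NE = 76.525.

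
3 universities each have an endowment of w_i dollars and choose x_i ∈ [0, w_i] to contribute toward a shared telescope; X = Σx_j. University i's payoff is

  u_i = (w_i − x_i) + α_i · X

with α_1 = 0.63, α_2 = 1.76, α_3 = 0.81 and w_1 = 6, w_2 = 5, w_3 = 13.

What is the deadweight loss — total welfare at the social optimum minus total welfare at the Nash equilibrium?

∂u_i/∂x_i = α_i − 1, so university i contributes w_i if α_i > 1, else 0.
α_i > 1 for i ∈ {2}; NE contributions (0, 5, 0), X = 5.
W^NE = Σw_i − X^NE + (Σα_i)·X^NE = 24 + 2.2·5 = 35.
Planner: ∂(Σu_j)/∂x_i = Σα_j − 1 = 2.2 > 0, so everyone contributes w_i; X^SO = 24, W^SO = 24 + 2.2·24 = 76.8.
Deadweight loss = 41.8.

41.8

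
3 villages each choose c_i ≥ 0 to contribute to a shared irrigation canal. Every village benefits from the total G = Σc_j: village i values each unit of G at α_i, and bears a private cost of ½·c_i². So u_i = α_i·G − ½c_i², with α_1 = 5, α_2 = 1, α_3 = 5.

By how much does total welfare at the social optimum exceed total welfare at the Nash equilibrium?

Village i's FOC: ∂u_i/∂c_i = α_i − c_i = 0, so c_i* = α_i.
NE contributions = (5, 1, 5); G = 11.
W^NE = (Σα)·G − ½Σα_i² = 11² − ½·51 = 95.5.
Planner sets c_i = Σα_j = 11 for every i, so G^SO = 3·11 = 33.
W^SO = (Σα)·G^SO − ½·3·(Σα)² = (3/2)·11² = 181.5.
Deadweight loss = W^SO − W^NE = 86.

86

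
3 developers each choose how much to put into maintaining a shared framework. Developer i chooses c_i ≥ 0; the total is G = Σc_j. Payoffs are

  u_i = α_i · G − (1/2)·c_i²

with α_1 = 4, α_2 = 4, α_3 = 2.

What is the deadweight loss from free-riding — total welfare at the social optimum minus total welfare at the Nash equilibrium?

68

Developer i's FOC: ∂u_i/∂c_i = α_i − c_i = 0, so c_i* = α_i.
NE contributions = (4, 4, 2); G = 10.
W^NE = (Σα)·G − ½Σα_i² = 10² − ½·36 = 82.
Planner sets c_i = Σα_j = 10 for every i, so G^SO = 3·10 = 30.
W^SO = (Σα)·G^SO − ½·3·(Σα)² = (3/2)·10² = 150.
Deadweight loss = W^SO − W^NE = 68.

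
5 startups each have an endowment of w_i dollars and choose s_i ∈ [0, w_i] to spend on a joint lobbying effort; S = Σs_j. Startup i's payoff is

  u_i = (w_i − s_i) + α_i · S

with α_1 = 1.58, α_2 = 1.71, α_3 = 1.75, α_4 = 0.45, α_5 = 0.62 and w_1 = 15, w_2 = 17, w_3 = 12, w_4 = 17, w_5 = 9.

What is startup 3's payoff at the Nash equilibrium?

77

∂u_i/∂s_i = α_i − 1, so startup i contributes w_i if α_i > 1, else 0.
α_i > 1 for i ∈ {1, 2, 3}; NE contributions (15, 17, 12, 0, 0), S = 44.
u_3 = (12 − 12) + 1.75·44 = 77.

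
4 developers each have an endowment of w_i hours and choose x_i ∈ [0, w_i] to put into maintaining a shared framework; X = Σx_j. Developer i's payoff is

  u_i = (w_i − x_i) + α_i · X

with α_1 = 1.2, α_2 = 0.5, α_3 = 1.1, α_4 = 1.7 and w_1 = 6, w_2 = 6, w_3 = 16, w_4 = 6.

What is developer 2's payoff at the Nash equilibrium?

∂u_i/∂x_i = α_i − 1, so developer i contributes w_i if α_i > 1, else 0.
α_i > 1 for i ∈ {1, 3, 4}; NE contributions (6, 0, 16, 6), X = 28.
u_2 = (6 − 0) + 0.5·28 = 20.

20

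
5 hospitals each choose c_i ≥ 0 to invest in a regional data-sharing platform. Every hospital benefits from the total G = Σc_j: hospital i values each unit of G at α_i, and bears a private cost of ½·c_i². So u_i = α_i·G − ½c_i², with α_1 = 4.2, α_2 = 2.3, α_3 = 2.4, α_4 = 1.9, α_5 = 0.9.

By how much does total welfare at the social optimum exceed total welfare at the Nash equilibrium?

Hospital i's FOC: ∂u_i/∂c_i = α_i − c_i = 0, so c_i* = α_i.
NE contributions = (4.2, 2.3, 2.4, 1.9, 0.9); G = 11.7.
W^NE = (Σα)·G − ½Σα_i² = 11.7² − ½·33.11 = 120.335.
Planner sets c_i = Σα_j = 11.7 for every i, so G^SO = 5·11.7 = 58.5.
W^SO = (Σα)·G^SO − ½·5·(Σα)² = (5/2)·11.7² = 342.225.
Deadweight loss = W^SO − W^NE = 221.89.

221.89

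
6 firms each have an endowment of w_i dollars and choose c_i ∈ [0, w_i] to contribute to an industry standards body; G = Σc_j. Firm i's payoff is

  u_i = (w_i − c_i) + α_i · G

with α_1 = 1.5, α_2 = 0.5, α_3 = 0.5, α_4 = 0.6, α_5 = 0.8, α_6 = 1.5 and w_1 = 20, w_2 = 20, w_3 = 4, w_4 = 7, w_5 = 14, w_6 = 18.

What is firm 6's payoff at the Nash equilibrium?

∂u_i/∂c_i = α_i − 1, so firm i contributes w_i if α_i > 1, else 0.
α_i > 1 for i ∈ {1, 6}; NE contributions (20, 0, 0, 0, 0, 18), G = 38.
u_6 = (18 − 18) + 1.5·38 = 57.

57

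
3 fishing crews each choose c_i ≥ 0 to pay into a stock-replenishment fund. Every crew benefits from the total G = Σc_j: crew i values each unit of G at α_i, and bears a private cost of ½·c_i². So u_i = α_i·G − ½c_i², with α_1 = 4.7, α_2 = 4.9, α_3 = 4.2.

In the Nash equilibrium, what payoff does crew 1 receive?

53.815

Crew i's FOC: ∂u_i/∂c_i = α_i − c_i = 0, so c_i* = α_i.
NE contributions = (4.7, 4.9, 4.2); G = 13.8.
u_1 = α_1·G − ½·(c_1)² = 4.7·13.8 − ½·4.7² = 53.815.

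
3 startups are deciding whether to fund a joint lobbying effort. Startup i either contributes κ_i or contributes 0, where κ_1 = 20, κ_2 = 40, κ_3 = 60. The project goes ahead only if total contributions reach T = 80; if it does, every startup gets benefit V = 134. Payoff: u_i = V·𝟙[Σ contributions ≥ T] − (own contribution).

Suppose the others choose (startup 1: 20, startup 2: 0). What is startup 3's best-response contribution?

60

Others' total = 20. Contributing 60 brings total to 80 ≥ 80: gain V − κ_3 = 74.
Best response: 60.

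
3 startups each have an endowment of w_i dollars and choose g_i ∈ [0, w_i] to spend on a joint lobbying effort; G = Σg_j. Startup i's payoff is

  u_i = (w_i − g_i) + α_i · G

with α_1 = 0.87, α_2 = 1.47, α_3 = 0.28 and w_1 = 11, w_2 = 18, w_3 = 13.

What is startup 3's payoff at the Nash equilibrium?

18.04

∂u_i/∂g_i = α_i − 1, so startup i contributes w_i if α_i > 1, else 0.
α_i > 1 for i ∈ {2}; NE contributions (0, 18, 0), G = 18.
u_3 = (13 − 0) + 0.28·18 = 18.04.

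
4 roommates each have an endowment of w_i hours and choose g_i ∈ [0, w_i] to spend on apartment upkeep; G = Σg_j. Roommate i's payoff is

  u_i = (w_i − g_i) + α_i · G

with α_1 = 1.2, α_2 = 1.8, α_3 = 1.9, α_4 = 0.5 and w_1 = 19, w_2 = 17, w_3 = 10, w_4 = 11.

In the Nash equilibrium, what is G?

∂u_i/∂g_i = α_i − 1, so roommate i contributes w_i if α_i > 1, else 0.
α_i > 1 for i ∈ {1, 2, 3}; NE contributions (19, 17, 10, 0), G = 46.

46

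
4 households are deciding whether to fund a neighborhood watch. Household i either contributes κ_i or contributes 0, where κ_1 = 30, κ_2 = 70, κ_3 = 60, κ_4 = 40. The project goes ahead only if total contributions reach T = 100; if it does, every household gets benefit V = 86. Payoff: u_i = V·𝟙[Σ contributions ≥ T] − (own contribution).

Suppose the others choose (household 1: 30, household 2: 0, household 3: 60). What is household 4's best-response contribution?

40

Others' total = 90. Contributing 40 brings total to 130 ≥ 100: gain V − κ_4 = 46.
Best response: 40.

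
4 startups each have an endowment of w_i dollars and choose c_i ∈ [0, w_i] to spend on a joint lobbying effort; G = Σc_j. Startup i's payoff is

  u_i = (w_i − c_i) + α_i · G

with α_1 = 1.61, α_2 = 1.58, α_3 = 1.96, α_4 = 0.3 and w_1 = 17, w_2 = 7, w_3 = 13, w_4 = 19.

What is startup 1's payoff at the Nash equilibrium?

59.57

∂u_i/∂c_i = α_i − 1, so startup i contributes w_i if α_i > 1, else 0.
α_i > 1 for i ∈ {1, 2, 3}; NE contributions (17, 7, 13, 0), G = 37.
u_1 = (17 − 17) + 1.61·37 = 59.57.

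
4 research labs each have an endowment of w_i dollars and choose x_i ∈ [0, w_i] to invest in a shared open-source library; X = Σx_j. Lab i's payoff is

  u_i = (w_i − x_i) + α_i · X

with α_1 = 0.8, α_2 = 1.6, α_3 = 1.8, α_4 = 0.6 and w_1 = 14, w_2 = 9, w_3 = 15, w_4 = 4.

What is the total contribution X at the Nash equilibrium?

24

∂u_i/∂x_i = α_i − 1, so lab i contributes w_i if α_i > 1, else 0.
α_i > 1 for i ∈ {2, 3}; NE contributions (0, 9, 15, 0), X = 24.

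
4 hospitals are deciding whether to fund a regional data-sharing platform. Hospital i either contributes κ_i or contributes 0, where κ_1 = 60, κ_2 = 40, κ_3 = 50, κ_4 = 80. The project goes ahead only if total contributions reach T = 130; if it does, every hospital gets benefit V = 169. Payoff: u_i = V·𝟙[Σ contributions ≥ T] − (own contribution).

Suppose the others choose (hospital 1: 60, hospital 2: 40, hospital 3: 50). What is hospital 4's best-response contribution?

Others' total = 150 ≥ 130; contributing adds cost 80 for no extra benefit.
Best response: 0.

0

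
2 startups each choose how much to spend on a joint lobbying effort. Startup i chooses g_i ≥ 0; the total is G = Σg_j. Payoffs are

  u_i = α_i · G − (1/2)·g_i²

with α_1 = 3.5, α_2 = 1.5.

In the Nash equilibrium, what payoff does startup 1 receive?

11.375

Startup i's FOC: ∂u_i/∂g_i = α_i − g_i = 0, so g_i* = α_i.
NE contributions = (3.5, 1.5); G = 5.
u_1 = α_1·G − ½·(g_1)² = 3.5·5 − ½·3.5² = 11.375.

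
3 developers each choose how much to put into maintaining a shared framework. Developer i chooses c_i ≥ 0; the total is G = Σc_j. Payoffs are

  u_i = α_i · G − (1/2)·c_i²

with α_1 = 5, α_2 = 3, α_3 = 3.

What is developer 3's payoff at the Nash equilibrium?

Developer i's FOC: ∂u_i/∂c_i = α_i − c_i = 0, so c_i* = α_i.
NE contributions = (5, 3, 3); G = 11.
u_3 = α_3·G − ½·(c_3)² = 3·11 − ½·3² = 28.5.

28.5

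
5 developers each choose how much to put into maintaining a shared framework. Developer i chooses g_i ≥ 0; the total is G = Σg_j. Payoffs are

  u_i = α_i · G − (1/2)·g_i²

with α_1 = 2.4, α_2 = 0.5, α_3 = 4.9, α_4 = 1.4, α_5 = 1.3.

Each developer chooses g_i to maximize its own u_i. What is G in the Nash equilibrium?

Developer i's FOC: ∂u_i/∂g_i = α_i − g_i = 0, so g_i* = α_i.
NE contributions = (2.4, 0.5, 4.9, 1.4, 1.3); G = 10.5.

10.5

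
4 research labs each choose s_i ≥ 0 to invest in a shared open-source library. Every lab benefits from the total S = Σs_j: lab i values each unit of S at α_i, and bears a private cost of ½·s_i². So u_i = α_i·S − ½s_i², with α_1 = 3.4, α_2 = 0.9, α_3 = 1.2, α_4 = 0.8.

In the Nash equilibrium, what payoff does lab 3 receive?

6.84

Lab i's FOC: ∂u_i/∂s_i = α_i − s_i = 0, so s_i* = α_i.
NE contributions = (3.4, 0.9, 1.2, 0.8); S = 6.3.
u_3 = α_3·S − ½·(s_3)² = 1.2·6.3 − ½·1.2² = 6.84.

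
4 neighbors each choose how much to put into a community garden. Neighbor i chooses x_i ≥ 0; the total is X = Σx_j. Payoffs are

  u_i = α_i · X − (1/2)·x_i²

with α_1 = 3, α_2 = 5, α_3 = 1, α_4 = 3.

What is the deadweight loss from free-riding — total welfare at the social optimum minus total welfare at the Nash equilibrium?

Neighbor i's FOC: ∂u_i/∂x_i = α_i − x_i = 0, so x_i* = α_i.
NE contributions = (3, 5, 1, 3); X = 12.
W^NE = (Σα)·X − ½Σα_i² = 12² − ½·44 = 122.
Planner sets x_i = Σα_j = 12 for every i, so X^SO = 4·12 = 48.
W^SO = (Σα)·X^SO − ½·4·(Σα)² = (4/2)·12² = 288.
Deadweight loss = W^SO − W^NE = 166.

166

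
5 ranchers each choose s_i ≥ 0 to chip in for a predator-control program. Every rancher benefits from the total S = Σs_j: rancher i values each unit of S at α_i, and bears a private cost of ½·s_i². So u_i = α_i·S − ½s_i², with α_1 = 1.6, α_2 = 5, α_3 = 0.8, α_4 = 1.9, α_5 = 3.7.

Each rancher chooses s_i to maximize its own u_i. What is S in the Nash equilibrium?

13

Rancher i's FOC: ∂u_i/∂s_i = α_i − s_i = 0, so s_i* = α_i.
NE contributions = (1.6, 5, 0.8, 1.9, 3.7); S = 13.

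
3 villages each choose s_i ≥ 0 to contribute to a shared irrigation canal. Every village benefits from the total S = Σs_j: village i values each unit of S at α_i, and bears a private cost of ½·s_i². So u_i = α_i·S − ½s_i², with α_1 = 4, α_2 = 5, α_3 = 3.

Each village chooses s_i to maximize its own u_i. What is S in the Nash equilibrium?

12

Village i's FOC: ∂u_i/∂s_i = α_i − s_i = 0, so s_i* = α_i.
NE contributions = (4, 5, 3); S = 12.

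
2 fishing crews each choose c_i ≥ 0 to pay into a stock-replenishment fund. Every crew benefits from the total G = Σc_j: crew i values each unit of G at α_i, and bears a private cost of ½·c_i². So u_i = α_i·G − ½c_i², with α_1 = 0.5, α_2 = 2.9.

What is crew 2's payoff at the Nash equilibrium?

Crew i's FOC: ∂u_i/∂c_i = α_i − c_i = 0, so c_i* = α_i.
NE contributions = (0.5, 2.9); G = 3.4.
u_2 = α_2·G − ½·(c_2)² = 2.9·3.4 − ½·2.9² = 5.655.

5.655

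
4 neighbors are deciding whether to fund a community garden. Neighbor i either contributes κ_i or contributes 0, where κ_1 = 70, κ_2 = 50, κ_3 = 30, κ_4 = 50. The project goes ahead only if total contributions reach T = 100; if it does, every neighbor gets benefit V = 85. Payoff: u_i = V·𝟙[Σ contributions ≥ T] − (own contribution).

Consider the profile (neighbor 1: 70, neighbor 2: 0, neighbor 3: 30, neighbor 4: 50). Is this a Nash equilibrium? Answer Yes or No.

No

Total = 150 ≥ 100: provided.
Neighbor 1 (pledges 70, payoff 15): dropping to 0 → total 80, payoff 0. No gain.
Neighbor 2 (pledges 0, payoff 85): pledging 50 → total 200, payoff 35. No gain.
Neighbor 3 (pledges 30, payoff 55): dropping to 0 → total 120, payoff 85. Profitable deviation.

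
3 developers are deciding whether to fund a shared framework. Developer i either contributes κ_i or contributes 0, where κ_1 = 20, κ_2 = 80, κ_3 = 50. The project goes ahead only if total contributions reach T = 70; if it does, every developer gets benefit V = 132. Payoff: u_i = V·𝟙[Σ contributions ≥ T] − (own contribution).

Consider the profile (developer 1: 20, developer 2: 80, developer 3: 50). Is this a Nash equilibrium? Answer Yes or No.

Total = 150 ≥ 70: provided.
Developer 1 (pledges 20, payoff 112): dropping to 0 → total 130, payoff 132. Profitable deviation.

No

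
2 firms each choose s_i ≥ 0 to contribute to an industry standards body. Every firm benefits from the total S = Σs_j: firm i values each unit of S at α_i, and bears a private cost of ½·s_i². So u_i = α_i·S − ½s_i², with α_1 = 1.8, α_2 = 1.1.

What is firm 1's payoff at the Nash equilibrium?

3.6

Firm i's FOC: ∂u_i/∂s_i = α_i − s_i = 0, so s_i* = α_i.
NE contributions = (1.8, 1.1); S = 2.9.
u_1 = α_1·S − ½·(s_1)² = 1.8·2.9 − ½·1.8² = 3.6.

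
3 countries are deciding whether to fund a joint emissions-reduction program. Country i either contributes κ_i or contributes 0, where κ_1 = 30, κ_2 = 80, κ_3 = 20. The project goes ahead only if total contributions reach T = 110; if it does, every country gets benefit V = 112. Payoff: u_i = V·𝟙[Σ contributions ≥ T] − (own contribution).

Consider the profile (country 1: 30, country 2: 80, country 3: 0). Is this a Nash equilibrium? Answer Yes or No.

Yes

Total = 110 ≥ 110: provided.
Country 1 (pledges 30, payoff 82): dropping to 0 → total 80, payoff 0. No gain.
Country 2 (pledges 80, payoff 32): dropping to 0 → total 30, payoff 0. No gain.
Country 3 (pledges 0, payoff 112): pledging 20 → total 130, payoff 92. No gain.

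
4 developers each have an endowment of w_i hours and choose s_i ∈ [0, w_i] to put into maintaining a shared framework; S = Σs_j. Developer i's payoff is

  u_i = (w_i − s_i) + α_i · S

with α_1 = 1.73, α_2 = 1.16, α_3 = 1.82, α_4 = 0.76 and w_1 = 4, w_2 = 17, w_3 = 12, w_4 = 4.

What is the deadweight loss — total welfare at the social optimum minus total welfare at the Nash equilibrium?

17.88

∂u_i/∂s_i = α_i − 1, so developer i contributes w_i if α_i > 1, else 0.
α_i > 1 for i ∈ {1, 2, 3}; NE contributions (4, 17, 12, 0), S = 33.
W^NE = Σw_i − S^NE + (Σα_i)·S^NE = 37 + 4.47·33 = 184.51.
Planner: ∂(Σu_j)/∂s_i = Σα_j − 1 = 4.47 > 0, so everyone contributes w_i; S^SO = 37, W^SO = 37 + 4.47·37 = 202.39.
Deadweight loss = 17.88.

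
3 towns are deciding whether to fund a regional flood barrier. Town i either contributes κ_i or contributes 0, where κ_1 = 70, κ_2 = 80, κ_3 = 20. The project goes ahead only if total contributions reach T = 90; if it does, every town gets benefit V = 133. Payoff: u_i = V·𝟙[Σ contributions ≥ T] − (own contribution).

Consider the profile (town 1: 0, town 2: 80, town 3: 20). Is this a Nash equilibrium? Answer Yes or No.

Yes

Total = 100 ≥ 90: provided.
Town 1 (pledges 0, payoff 133): pledging 70 → total 170, payoff 63. No gain.
Town 2 (pledges 80, payoff 53): dropping to 0 → total 20, payoff 0. No gain.
Town 3 (pledges 20, payoff 113): dropping to 0 → total 80, payoff 0. No gain.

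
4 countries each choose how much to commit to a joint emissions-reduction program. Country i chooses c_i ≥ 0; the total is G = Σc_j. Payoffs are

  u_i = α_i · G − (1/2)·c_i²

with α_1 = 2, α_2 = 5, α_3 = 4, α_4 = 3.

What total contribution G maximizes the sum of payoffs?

56

Planner FOC: ∂(Σu_j)/∂c_i = (Σα_j) − c_i = 0, so c_i^SO = Σα_j = 14 for every i; G^SO = 56.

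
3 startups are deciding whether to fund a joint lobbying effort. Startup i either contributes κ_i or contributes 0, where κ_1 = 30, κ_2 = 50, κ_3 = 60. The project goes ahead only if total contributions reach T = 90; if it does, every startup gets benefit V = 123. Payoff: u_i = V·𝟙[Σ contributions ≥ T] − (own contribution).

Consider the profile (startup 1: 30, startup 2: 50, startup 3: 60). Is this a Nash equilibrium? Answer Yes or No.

No

Total = 140 ≥ 90: provided.
Startup 1 (pledges 30, payoff 93): dropping to 0 → total 110, payoff 123. Profitable deviation.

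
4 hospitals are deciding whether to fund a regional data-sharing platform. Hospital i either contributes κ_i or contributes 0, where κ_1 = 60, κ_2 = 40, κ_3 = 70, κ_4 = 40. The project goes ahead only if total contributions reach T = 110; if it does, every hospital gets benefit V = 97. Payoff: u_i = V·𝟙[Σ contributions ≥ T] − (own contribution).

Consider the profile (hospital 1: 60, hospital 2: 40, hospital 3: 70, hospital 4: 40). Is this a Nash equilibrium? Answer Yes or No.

No

Total = 210 ≥ 110: provided.
Hospital 1 (pledges 60, payoff 37): dropping to 0 → total 150, payoff 97. Profitable deviation.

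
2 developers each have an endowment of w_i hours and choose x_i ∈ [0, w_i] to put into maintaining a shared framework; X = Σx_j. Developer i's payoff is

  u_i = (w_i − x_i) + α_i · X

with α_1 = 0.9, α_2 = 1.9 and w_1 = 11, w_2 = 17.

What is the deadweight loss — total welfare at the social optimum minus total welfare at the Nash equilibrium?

19.8

∂u_i/∂x_i = α_i − 1, so developer i contributes w_i if α_i > 1, else 0.
α_i > 1 for i ∈ {2}; NE contributions (0, 17), X = 17.
W^NE = Σw_i − X^NE + (Σα_i)·X^NE = 28 + 1.8·17 = 58.6.
Planner: ∂(Σu_j)/∂x_i = Σα_j − 1 = 1.8 > 0, so everyone contributes w_i; X^SO = 28, W^SO = 28 + 1.8·28 = 78.4.
Deadweight loss = 19.8.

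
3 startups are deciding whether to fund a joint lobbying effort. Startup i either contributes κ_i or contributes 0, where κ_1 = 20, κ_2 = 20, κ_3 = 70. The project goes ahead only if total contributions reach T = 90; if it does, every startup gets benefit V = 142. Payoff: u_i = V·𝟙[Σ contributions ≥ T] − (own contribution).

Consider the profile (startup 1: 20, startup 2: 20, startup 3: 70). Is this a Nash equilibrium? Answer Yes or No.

No

Total = 110 ≥ 90: provided.
Startup 1 (pledges 20, payoff 122): dropping to 0 → total 90, payoff 142. Profitable deviation.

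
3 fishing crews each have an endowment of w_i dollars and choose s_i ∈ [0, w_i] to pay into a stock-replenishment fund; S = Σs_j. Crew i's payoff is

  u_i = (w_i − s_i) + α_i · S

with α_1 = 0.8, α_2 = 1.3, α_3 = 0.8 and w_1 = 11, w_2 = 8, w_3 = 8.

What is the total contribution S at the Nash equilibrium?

8

∂u_i/∂s_i = α_i − 1, so crew i contributes w_i if α_i > 1, else 0.
α_i > 1 for i ∈ {2}; NE contributions (0, 8, 0), S = 8.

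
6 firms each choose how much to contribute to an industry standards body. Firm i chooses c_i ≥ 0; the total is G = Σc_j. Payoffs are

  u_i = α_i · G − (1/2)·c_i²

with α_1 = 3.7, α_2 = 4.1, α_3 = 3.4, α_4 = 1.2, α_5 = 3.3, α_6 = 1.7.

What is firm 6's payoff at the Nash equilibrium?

28.135

Firm i's FOC: ∂u_i/∂c_i = α_i − c_i = 0, so c_i* = α_i.
NE contributions = (3.7, 4.1, 3.4, 1.2, 3.3, 1.7); G = 17.4.
u_6 = α_6·G − ½·(c_6)² = 1.7·17.4 − ½·1.7² = 28.135.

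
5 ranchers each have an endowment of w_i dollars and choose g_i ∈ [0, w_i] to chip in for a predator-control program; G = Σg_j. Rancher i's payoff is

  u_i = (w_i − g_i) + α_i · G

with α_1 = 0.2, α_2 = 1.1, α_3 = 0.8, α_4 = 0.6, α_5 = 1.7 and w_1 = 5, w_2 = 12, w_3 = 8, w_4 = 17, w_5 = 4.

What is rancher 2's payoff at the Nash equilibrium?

∂u_i/∂g_i = α_i − 1, so rancher i contributes w_i if α_i > 1, else 0.
α_i > 1 for i ∈ {2, 5}; NE contributions (0, 12, 0, 0, 4), G = 16.
u_2 = (12 − 12) + 1.1·16 = 17.6.

17.6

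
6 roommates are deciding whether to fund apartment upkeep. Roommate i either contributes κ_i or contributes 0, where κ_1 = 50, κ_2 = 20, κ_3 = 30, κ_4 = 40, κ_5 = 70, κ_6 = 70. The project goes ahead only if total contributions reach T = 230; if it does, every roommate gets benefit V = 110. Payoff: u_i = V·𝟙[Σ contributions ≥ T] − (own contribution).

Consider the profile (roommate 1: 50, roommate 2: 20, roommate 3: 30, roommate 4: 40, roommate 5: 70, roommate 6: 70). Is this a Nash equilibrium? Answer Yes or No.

No

Total = 280 ≥ 230: provided.
Roommate 1 (pledges 50, payoff 60): dropping to 0 → total 230, payoff 110. Profitable deviation.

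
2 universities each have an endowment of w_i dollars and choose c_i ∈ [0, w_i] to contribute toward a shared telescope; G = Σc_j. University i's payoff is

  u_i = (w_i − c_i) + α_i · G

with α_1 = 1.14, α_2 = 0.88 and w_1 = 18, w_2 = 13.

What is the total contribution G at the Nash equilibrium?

18

∂u_i/∂c_i = α_i − 1, so university i contributes w_i if α_i > 1, else 0.
α_i > 1 for i ∈ {1}; NE contributions (18, 0), G = 18.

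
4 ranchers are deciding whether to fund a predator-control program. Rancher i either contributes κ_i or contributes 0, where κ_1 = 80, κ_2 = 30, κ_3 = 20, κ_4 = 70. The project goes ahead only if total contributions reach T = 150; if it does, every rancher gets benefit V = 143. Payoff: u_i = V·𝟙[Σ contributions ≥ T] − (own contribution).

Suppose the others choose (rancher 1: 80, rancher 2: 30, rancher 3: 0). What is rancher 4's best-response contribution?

70

Others' total = 110. Contributing 70 brings total to 180 ≥ 150: gain V − κ_4 = 73.
Best response: 70.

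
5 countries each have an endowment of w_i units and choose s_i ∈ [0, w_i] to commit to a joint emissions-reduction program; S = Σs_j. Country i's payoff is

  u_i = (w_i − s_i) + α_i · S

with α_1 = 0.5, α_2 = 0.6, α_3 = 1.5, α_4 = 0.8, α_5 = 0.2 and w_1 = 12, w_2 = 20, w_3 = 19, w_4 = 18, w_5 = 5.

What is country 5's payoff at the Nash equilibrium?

8.8

∂u_i/∂s_i = α_i − 1, so country i contributes w_i if α_i > 1, else 0.
α_i > 1 for i ∈ {3}; NE contributions (0, 0, 19, 0, 0), S = 19.
u_5 = (5 − 0) + 0.2·19 = 8.8.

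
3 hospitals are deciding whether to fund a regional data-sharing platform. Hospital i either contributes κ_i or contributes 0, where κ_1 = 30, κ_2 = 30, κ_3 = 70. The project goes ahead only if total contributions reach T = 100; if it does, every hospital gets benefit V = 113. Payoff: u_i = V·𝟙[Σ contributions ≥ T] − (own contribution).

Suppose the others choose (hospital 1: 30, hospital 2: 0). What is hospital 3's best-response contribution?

70

Others' total = 30. Contributing 70 brings total to 100 ≥ 100: gain V − κ_3 = 43.
Best response: 70.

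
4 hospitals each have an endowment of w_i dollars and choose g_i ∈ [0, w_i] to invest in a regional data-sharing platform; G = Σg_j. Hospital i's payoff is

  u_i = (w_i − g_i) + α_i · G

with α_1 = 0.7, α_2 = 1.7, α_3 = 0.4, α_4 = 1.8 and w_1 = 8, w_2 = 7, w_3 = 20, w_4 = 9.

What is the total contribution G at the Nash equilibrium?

16

∂u_i/∂g_i = α_i − 1, so hospital i contributes w_i if α_i > 1, else 0.
α_i > 1 for i ∈ {2, 4}; NE contributions (0, 7, 0, 9), G = 16.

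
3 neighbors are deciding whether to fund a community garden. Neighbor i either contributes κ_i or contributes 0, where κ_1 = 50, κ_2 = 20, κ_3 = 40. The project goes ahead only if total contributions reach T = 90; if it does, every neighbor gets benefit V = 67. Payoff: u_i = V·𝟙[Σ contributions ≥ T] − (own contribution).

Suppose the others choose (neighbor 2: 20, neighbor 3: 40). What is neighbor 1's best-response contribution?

Others' total = 60. Contributing 50 brings total to 110 ≥ 90: gain V − κ_1 = 17.
Best response: 50.

50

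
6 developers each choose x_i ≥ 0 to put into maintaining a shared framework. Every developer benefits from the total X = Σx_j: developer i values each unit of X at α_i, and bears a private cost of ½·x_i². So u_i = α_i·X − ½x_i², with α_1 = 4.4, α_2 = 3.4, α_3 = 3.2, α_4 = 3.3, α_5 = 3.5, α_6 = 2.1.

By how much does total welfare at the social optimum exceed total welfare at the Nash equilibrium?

Developer i's FOC: ∂u_i/∂x_i = α_i − x_i = 0, so x_i* = α_i.
NE contributions = (4.4, 3.4, 3.2, 3.3, 3.5, 2.1); X = 19.9.
W^NE = (Σα)·X − ½Σα_i² = 19.9² − ½·68.71 = 361.655.
Planner sets x_i = Σα_j = 19.9 for every i, so X^SO = 6·19.9 = 119.4.
W^SO = (Σα)·X^SO − ½·6·(Σα)² = (6/2)·19.9² = 1188.03.
Deadweight loss = W^SO − W^NE = 826.375.

826.375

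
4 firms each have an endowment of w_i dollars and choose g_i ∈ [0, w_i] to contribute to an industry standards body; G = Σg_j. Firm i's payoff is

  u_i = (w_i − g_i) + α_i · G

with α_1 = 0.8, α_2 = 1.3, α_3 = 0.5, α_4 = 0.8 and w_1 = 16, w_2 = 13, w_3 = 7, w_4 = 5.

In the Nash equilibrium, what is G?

13

∂u_i/∂g_i = α_i − 1, so firm i contributes w_i if α_i > 1, else 0.
α_i > 1 for i ∈ {2}; NE contributions (0, 13, 0, 0), G = 13.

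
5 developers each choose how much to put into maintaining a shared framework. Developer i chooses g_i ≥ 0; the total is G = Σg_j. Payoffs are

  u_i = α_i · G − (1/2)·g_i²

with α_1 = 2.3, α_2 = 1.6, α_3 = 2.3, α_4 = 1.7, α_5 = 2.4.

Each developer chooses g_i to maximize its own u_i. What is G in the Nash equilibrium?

Developer i's FOC: ∂u_i/∂g_i = α_i − g_i = 0, so g_i* = α_i.
NE contributions = (2.3, 1.6, 2.3, 1.7, 2.4); G = 10.3.

10.3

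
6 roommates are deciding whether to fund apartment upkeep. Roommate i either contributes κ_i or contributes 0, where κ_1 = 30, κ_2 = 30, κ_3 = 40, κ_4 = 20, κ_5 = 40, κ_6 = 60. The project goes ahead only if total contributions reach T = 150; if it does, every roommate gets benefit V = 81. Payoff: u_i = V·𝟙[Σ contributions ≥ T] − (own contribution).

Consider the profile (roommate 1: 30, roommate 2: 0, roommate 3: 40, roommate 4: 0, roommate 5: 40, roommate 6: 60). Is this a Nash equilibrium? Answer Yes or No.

Total = 170 ≥ 150: provided.
Roommate 1 (pledges 30, payoff 51): dropping to 0 → total 140, payoff 0. No gain.
Roommate 2 (pledges 0, payoff 81): pledging 30 → total 200, payoff 51. No gain.
Roommate 3 (pledges 40, payoff 41): dropping to 0 → total 130, payoff 0. No gain.
Roommate 4 (pledges 0, payoff 81): pledging 20 → total 190, payoff 61. No gain.
Roommate 5 (pledges 40, payoff 41): dropping to 0 → total 130, payoff 0. No gain.
Roommate 6 (pledges 60, payoff 21): dropping to 0 → total 110, payoff 0. No gain.

Yes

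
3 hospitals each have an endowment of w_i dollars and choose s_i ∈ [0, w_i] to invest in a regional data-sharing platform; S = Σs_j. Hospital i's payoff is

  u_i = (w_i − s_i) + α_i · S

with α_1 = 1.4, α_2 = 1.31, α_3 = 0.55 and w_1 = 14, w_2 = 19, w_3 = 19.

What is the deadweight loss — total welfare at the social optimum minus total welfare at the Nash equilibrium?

42.94

∂u_i/∂s_i = α_i − 1, so hospital i contributes w_i if α_i > 1, else 0.
α_i > 1 for i ∈ {1, 2}; NE contributions (14, 19, 0), S = 33.
W^NE = Σw_i − S^NE + (Σα_i)·S^NE = 52 + 2.26·33 = 126.58.
Planner: ∂(Σu_j)/∂s_i = Σα_j − 1 = 2.26 > 0, so everyone contributes w_i; S^SO = 52, W^SO = 52 + 2.26·52 = 169.52.
Deadweight loss = 42.94.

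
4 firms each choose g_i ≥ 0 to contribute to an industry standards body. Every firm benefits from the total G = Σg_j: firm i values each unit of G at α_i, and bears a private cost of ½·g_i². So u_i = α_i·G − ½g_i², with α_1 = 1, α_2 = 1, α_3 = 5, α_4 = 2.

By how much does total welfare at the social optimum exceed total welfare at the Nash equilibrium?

Firm i's FOC: ∂u_i/∂g_i = α_i − g_i = 0, so g_i* = α_i.
NE contributions = (1, 1, 5, 2); G = 9.
W^NE = (Σα)·G − ½Σα_i² = 9² − ½·31 = 65.5.
Planner sets g_i = Σα_j = 9 for every i, so G^SO = 4·9 = 36.
W^SO = (Σα)·G^SO − ½·4·(Σα)² = (4/2)·9² = 162.
Deadweight loss = W^SO − W^NE = 96.5.

96.5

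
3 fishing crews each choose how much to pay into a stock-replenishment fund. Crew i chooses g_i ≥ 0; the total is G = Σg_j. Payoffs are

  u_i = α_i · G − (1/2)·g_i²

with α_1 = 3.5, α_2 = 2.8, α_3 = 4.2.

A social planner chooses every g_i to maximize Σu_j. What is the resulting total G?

Planner FOC: ∂(Σu_j)/∂g_i = (Σα_j) − g_i = 0, so g_i^SO = Σα_j = 10.5 for every i; G^SO = 31.5.

31.5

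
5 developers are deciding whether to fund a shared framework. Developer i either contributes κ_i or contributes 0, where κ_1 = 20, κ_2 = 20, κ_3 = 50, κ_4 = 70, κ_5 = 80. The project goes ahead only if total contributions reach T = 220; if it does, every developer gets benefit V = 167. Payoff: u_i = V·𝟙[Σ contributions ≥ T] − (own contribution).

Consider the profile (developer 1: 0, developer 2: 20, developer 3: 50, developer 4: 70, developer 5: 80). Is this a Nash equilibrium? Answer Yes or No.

Yes

Total = 220 ≥ 220: provided.
Developer 1 (pledges 0, payoff 167): pledging 20 → total 240, payoff 147. No gain.
Developer 2 (pledges 20, payoff 147): dropping to 0 → total 200, payoff 0. No gain.
Developer 3 (pledges 50, payoff 117): dropping to 0 → total 170, payoff 0. No gain.
Developer 4 (pledges 70, payoff 97): dropping to 0 → total 150, payoff 0. No gain.
Developer 5 (pledges 80, payoff 87): dropping to 0 → total 140, payoff 0. No gain.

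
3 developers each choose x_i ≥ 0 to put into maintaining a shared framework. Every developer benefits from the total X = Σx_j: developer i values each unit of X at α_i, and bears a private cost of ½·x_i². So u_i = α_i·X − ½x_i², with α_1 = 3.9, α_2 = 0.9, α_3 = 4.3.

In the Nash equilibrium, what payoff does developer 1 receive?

27.885

Developer i's FOC: ∂u_i/∂x_i = α_i − x_i = 0, so x_i* = α_i.
NE contributions = (3.9, 0.9, 4.3); X = 9.1.
u_1 = α_1·X − ½·(x_1)² = 3.9·9.1 − ½·3.9² = 27.885.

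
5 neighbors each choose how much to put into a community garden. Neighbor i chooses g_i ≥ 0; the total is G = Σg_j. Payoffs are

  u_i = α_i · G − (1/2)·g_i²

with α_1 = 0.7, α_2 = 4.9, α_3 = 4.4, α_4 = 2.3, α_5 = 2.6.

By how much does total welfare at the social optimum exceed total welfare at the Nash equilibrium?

360.97

Neighbor i's FOC: ∂u_i/∂g_i = α_i − g_i = 0, so g_i* = α_i.
NE contributions = (0.7, 4.9, 4.4, 2.3, 2.6); G = 14.9.
W^NE = (Σα)·G − ½Σα_i² = 14.9² − ½·55.91 = 194.055.
Planner sets g_i = Σα_j = 14.9 for every i, so G^SO = 5·14.9 = 74.5.
W^SO = (Σα)·G^SO − ½·5·(Σα)² = (5/2)·14.9² = 555.025.
Deadweight loss = W^SO − W^NE = 360.97.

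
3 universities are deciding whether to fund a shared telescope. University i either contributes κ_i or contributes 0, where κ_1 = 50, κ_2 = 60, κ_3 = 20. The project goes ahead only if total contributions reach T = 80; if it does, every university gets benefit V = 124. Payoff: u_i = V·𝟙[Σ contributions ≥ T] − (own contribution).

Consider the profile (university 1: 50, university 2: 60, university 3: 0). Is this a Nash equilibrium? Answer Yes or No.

Total = 110 ≥ 80: provided.
University 1 (pledges 50, payoff 74): dropping to 0 → total 60, payoff 0. No gain.
University 2 (pledges 60, payoff 64): dropping to 0 → total 50, payoff 0. No gain.
University 3 (pledges 0, payoff 124): pledging 20 → total 130, payoff 104. No gain.

Yes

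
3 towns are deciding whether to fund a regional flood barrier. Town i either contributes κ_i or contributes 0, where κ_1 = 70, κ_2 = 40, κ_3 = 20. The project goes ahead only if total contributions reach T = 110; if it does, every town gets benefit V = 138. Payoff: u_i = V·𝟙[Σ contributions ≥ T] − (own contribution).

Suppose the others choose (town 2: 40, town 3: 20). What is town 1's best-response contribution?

Others' total = 60. Contributing 70 brings total to 130 ≥ 110: gain V − κ_1 = 68.
Best response: 70.

70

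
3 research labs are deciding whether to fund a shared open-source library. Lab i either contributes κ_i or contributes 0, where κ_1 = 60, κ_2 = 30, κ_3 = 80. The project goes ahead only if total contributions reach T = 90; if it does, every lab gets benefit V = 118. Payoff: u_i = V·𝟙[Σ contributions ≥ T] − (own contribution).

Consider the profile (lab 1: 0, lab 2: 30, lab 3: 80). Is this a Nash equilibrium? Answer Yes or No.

Yes

Total = 110 ≥ 90: provided.
Lab 1 (pledges 0, payoff 118): pledging 60 → total 170, payoff 58. No gain.
Lab 2 (pledges 30, payoff 88): dropping to 0 → total 80, payoff 0. No gain.
Lab 3 (pledges 80, payoff 38): dropping to 0 → total 30, payoff 0. No gain.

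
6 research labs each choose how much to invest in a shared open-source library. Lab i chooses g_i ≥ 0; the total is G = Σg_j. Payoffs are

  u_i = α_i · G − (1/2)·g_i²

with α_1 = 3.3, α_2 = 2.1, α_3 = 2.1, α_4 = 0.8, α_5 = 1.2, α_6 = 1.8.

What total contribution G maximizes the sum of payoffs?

67.8

Planner FOC: ∂(Σu_j)/∂g_i = (Σα_j) − g_i = 0, so g_i^SO = Σα_j = 11.3 for every i; G^SO = 67.8.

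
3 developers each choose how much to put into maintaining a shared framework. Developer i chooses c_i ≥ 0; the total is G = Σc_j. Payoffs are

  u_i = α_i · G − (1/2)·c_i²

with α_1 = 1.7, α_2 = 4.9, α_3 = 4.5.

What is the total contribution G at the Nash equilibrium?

11.1

Developer i's FOC: ∂u_i/∂c_i = α_i − c_i = 0, so c_i* = α_i.
NE contributions = (1.7, 4.9, 4.5); G = 11.1.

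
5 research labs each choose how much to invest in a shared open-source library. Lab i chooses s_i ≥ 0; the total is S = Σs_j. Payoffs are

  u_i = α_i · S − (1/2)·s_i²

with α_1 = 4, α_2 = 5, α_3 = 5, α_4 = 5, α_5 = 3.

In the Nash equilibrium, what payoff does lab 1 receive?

80

Lab i's FOC: ∂u_i/∂s_i = α_i − s_i = 0, so s_i* = α_i.
NE contributions = (4, 5, 5, 5, 3); S = 22.
u_1 = α_1·S − ½·(s_1)² = 4·22 − ½·4² = 80.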